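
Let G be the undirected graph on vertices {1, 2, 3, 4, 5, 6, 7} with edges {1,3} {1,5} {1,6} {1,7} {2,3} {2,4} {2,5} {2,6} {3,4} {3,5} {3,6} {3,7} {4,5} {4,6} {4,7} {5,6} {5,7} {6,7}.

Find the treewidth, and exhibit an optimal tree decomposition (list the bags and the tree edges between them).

Treewidth 4.
Bags: B1 = {2, 3, 4, 5, 6}  B2 = {3, 4, 5, 6, 7}  B3 = {1, 3, 5, 6, 7}
Tree: B1–B2, B2–B3

Every bag has size at most 5, so the width is 5 − 1 = 4 and tw(G) ≤ 4. Conversely, {1, 3, 5, 6, 7} is a clique of size 5, and the vertices of any clique must share a bag in every tree decomposition; so some bag has ≥ 5 vertices and tw(G) ≥ 4. Therefore the treewidth is 4.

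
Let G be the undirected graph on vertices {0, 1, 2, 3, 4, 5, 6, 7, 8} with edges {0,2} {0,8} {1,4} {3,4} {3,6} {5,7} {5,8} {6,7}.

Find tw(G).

A width-1 tree decomposition is:
Bags: B1 = {1, 4}  B2 = {3, 4}  B3 = {3, 6}  B4 = {6, 7}  B5 = {5, 7}  B6 = {5, 8}  B7 = {0, 8}  B8 = {0, 2}
Tree: B1–B2, B2–B3, B3–B4, B4–B5, B5–B6, B6–B7, B7–B8
The largest bag has 2 vertices, giving width 1; this decomposition certifies tw(G) ≤ 1. G has an edge, so its treewidth is at least 1. Combining the bounds, tw(G) = 1.

1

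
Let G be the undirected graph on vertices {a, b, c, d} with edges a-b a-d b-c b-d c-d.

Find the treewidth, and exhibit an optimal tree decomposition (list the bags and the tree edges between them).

Treewidth 2.
Bags: B1 = {b, c, d}  B2 = {a, b, d}
Tree: B1–B2

Every bag has size at most 3, so the width is 3 − 1 = 2 and tw(G) ≤ 2. For the lower bound, the 3 vertices {b, c, d} are pairwise adjacent, and any tree decomposition puts a clique entirely inside one bag — forcing width ≥ 2. The upper and lower bounds meet at 2, so that is the treewidth.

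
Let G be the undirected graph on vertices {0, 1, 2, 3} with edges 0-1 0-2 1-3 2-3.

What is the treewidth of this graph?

A width-2 tree decomposition is:
Bags: B1 = {0, 1, 3}  B2 = {0, 2, 3}
Tree: B1–B2
The largest bag has 3 vertices, giving width 2; this decomposition certifies tw(G) ≤ 2. For the lower bound, G contains the cycle 3–1–0–2–3, so G is not a forest; only forests have treewidth ≤ 1, hence tw(G) ≥ 2. The upper and lower bounds meet at 2, so that is the treewidth.

2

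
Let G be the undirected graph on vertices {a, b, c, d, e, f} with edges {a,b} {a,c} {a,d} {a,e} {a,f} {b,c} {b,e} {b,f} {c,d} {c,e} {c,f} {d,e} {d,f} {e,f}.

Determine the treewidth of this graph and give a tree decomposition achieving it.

Every bag has size at most 5, so the width is 5 − 1 = 4 and tw(G) ≤ 4. On the other hand G contains the 5-clique {a, c, d, e, f}. A clique must lie in a single bag of any decomposition, so no decomposition can have width below 4. The upper and lower bounds meet at 4, so that is the treewidth.

Treewidth 4.
One optimal decomposition is:
Bags: B1 = {a, c, d, e, f}  B2 = {a, b, c, e, f}
Tree: B1–B2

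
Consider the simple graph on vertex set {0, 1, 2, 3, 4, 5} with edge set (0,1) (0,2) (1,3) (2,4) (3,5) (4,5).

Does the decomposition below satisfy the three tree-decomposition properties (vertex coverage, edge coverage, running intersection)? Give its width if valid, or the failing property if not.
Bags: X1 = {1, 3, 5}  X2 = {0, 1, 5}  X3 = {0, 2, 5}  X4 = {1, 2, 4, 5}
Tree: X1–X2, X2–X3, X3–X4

No — bags containing vertex 1 are not connected in the tree.

A tree decomposition must satisfy three properties: every vertex lies in some bag; for every edge, both endpoints lie together in some bag; and for every vertex, the bags containing it form a connected subtree. Here bags containing vertex 1 are not connected in the tree, so the decomposition is invalid.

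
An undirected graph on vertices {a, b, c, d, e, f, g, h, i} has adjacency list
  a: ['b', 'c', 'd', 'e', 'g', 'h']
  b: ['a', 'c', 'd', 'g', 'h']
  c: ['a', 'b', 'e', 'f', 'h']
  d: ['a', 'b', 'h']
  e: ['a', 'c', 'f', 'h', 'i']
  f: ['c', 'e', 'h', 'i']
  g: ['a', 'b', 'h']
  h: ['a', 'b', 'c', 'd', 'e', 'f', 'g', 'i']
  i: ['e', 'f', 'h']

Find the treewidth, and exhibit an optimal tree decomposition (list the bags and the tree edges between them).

Treewidth 3.
One optimal decomposition is:
Bags: B1 = {e, f, h, i}  B2 = {c, e, f, h}  B3 = {a, c, e, h}  B4 = {a, b, c, h}  B5 = {a, b, d, h}  B6 = {a, b, g, h}
Tree: B1–B2, B2–B3, B3–B4, B4–B5, B4–B6

The largest bag has 4 vertices, giving width 3; this decomposition certifies tw(G) ≤ 3. Conversely, {a, c, e, h} is a clique of size 4, and the vertices of any clique must share a bag in every tree decomposition; so some bag has ≥ 4 vertices and tw(G) ≥ 3. Therefore the treewidth is 3.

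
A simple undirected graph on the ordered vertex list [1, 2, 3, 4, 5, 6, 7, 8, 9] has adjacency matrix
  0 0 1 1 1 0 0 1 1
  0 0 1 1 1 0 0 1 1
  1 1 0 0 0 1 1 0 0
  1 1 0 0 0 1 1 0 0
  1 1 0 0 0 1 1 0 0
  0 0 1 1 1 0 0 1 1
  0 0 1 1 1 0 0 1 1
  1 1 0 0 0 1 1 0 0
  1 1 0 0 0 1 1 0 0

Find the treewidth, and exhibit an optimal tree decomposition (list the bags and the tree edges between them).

Every bag has size at most 5, so the width is 5 − 1 = 4 and tw(G) ≤ 4. For the lower bound: the 5 vertex sets {5,6}, {7,8}, {2,9}, {1}, {4} are disjoint, each induces a connected subgraph, and every pair is joined by at least one edge of G. Contracting each set to a single vertex therefore yields K_{5} as a minor, and since treewidth is minor-monotone, tw(G) ≥ tw(K_{5}) = 4. The upper and lower bounds meet at 4, so that is the treewidth.

Treewidth 4.
Bags: B1 = {1, 2, 5, 6, 7}  B2 = {1, 2, 6, 7, 8}  B3 = {1, 2, 6, 7, 9}  B4 = {1, 2, 4, 6, 7}  B5 = {1, 2, 3, 6, 7}
Tree: B1–B2, B2–B3, B3–B4, B4–B5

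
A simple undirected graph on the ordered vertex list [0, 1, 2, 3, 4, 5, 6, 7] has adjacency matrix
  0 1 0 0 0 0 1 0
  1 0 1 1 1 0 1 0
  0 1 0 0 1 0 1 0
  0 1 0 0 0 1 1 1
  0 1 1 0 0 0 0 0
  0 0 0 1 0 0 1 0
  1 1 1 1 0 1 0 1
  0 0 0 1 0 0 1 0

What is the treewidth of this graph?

2

A width-2 tree decomposition is:
Bags: B1 = {1, 3, 6}  B2 = {1, 2, 6}  B3 = {3, 5, 6}  B4 = {0, 1, 6}  B5 = {1, 2, 4}  B6 = {3, 6, 7}
Tree: B1–B2, B1–B3, B2–B4, B2–B5, B1–B6
Each bag holds 3 vertices, so the decomposition has width 2, which upper-bounds the treewidth. Conversely, {1, 2, 4} is a clique of size 3, and the vertices of any clique must share a bag in every tree decomposition; so some bag has ≥ 3 vertices and tw(G) ≥ 2. Combining the bounds, tw(G) = 2.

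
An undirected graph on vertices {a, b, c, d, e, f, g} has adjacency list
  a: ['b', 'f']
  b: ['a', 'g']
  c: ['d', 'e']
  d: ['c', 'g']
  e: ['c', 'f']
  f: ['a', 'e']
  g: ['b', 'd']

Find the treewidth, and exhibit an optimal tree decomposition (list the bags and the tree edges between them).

Treewidth 2.
Bags: B1 = {c, d, e}  B2 = {d, e, g}  B3 = {b, e, g}  B4 = {a, b, e}  B5 = {a, e, f}
Tree: B1–B2, B2–B3, B3–B4, B4–B5

Every bag has size at most 3, so the width is 3 − 1 = 2 and tw(G) ≤ 2. For the lower bound, G contains the cycle e–c–d–g–b–a–f–e, so G is not a forest; only forests have treewidth ≤ 1, hence tw(G) ≥ 2. The upper and lower bounds meet at 2, so that is the treewidth.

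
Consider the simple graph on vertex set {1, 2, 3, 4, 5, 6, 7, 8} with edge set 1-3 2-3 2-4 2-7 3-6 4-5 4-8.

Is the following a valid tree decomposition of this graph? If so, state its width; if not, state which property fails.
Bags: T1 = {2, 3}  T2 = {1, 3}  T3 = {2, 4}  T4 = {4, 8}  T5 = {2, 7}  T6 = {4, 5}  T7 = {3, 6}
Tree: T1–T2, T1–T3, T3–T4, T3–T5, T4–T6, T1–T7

Yes; width 1.

Vertex coverage: the bags together contain {1, 2, 3, 4, 5, 6, 7, 8}, the full vertex set. Edge coverage: each edge of G has both endpoints in at least one bag. Running intersection: for every vertex, the bags containing it form a connected subtree. All three properties hold, so this is a valid tree decomposition of width max|bag| − 1 = 1, and hence tw(G) ≤ 1.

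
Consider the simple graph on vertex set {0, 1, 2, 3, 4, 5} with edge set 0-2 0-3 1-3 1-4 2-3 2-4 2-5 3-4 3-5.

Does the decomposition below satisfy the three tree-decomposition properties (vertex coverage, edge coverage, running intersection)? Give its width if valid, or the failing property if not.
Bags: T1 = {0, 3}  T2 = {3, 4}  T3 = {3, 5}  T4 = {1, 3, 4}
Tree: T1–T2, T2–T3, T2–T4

No — vertex 2 appears in no bag.

A tree decomposition must satisfy three properties: every vertex lies in some bag; for every edge, both endpoints lie together in some bag; and for every vertex, the bags containing it form a connected subtree. Here vertex 2 appears in no bag, so the decomposition is invalid.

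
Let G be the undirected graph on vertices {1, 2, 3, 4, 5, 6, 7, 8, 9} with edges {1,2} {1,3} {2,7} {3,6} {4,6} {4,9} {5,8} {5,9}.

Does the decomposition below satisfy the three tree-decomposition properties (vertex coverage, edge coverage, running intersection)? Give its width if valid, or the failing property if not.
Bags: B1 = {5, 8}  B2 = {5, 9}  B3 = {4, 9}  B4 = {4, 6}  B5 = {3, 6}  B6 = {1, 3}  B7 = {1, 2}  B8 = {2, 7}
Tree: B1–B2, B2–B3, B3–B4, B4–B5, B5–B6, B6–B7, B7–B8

Vertex coverage: the bags together contain {1, 2, 3, 4, 5, 6, 7, 8, 9}, the full vertex set. Edge coverage: each edge of G has both endpoints in at least one bag. Running intersection: for every vertex, the bags containing it form a connected subtree. All three properties hold, so this is a valid tree decomposition of width max|bag| − 1 = 1, and hence tw(G) ≤ 1.

Yes; width 1.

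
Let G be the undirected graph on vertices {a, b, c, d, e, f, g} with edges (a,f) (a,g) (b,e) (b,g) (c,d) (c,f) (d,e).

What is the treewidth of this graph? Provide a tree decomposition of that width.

Treewidth 2.
One such decomposition:
Bags: B1 = {b, e, g}  B2 = {d, e, g}  B3 = {c, d, g}  B4 = {c, f, g}  B5 = {a, f, g}
Tree: B1–B2, B2–B3, B3–B4, B4–B5

The largest bag has 3 vertices, giving width 2; this decomposition certifies tw(G) ≤ 2. For the lower bound, G contains the cycle g–b–e–d–c–f–a–g, so G is not a forest; only forests have treewidth ≤ 1, hence tw(G) ≥ 2. Combining the bounds, tw(G) = 2.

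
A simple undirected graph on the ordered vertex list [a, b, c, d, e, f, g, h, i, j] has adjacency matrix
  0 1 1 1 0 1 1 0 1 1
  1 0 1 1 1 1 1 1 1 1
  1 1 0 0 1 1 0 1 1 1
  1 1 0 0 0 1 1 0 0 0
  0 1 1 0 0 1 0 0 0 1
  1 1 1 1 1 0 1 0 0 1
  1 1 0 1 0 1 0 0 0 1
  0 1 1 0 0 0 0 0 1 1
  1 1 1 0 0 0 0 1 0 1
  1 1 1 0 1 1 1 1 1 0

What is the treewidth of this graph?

A width-4 tree decomposition is:
Bags: B1 = {a, b, f, g, j}  B2 = {a, b, c, f, j}  B3 = {a, b, d, f, g}  B4 = {b, c, e, f, j}  B5 = {a, b, c, i, j}  B6 = {b, c, h, i, j}
Tree: B1–B2, B1–B3, B2–B4, B2–B5, B5–B6
Every bag has size at most 5, so the width is 5 − 1 = 4 and tw(G) ≤ 4. For the lower bound, the 5 vertices {a, b, d, f, g} are pairwise adjacent, and any tree decomposition puts a clique entirely inside one bag — forcing width ≥ 4. The upper and lower bounds meet at 4, so that is the treewidth.

4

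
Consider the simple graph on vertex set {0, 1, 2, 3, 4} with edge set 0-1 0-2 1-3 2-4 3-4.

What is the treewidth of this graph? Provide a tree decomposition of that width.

Treewidth 2.
One such decomposition:
Bags: B1 = {2, 3, 4}  B2 = {0, 2, 3}  B3 = {0, 1, 3}
Tree: B1–B2, B2–B3

Each bag holds 3 vertices, so the decomposition has width 2, which upper-bounds the treewidth. The edges 3–4–2–0–1–3 form a cycle, so G is not a tree and its treewidth is at least 2. Therefore the treewidth is 2.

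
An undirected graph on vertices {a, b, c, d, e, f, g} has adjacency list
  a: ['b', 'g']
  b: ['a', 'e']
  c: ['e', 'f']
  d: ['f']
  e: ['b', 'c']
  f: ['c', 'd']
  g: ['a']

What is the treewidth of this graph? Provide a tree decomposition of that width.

The largest bag has 2 vertices, giving width 1; this decomposition certifies tw(G) ≤ 1. Since G has at least one edge (e.g. g–a), it is not an edgeless graph, so tw(G) ≥ 1. The upper and lower bounds meet at 1, so that is the treewidth.

Treewidth 1.
One such decomposition:
Bags: B1 = {a, g}  B2 = {a, b}  B3 = {b, e}  B4 = {c, e}  B5 = {c, f}  B6 = {d, f}
Tree: B1–B2, B2–B3, B3–B4, B4–B5, B5–B6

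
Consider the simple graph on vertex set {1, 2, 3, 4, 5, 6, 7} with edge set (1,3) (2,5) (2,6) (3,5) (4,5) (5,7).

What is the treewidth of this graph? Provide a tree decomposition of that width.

Treewidth 1.
One such decomposition:
Bags: B1 = {3, 5}  B2 = {2, 5}  B3 = {1, 3}  B4 = {5, 7}  B5 = {4, 5}  B6 = {2, 6}
Tree: B1–B2, B1–B3, B1–B4, B4–B5, B2–B6

Each bag holds 2 vertices, so the decomposition has width 1, which upper-bounds the treewidth. Since G has at least one edge (e.g. 5–3), it is not an edgeless graph, so tw(G) ≥ 1. Combining the bounds, tw(G) = 1.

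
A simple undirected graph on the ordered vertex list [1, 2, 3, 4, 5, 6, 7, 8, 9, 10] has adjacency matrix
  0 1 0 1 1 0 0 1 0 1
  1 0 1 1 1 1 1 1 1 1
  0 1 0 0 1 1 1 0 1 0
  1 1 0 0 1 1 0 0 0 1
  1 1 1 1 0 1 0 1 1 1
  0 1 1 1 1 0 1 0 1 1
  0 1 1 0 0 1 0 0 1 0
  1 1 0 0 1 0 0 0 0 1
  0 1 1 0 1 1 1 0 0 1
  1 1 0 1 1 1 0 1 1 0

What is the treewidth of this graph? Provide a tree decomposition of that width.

The largest bag has 5 vertices, giving width 4; this decomposition certifies tw(G) ≤ 4. For the lower bound, the 5 vertices {1, 2, 5, 8, 10} are pairwise adjacent, and any tree decomposition puts a clique entirely inside one bag — forcing width ≥ 4. Combining the bounds, tw(G) = 4.

Treewidth 4.
One such decomposition:
Bags: B1 = {2, 5, 6, 9, 10}  B2 = {2, 3, 5, 6, 9}  B3 = {2, 3, 6, 7, 9}  B4 = {2, 4, 5, 6, 10}  B5 = {1, 2, 4, 5, 10}  B6 = {1, 2, 5, 8, 10}
Tree: B1–B2, B2–B3, B1–B4, B4–B5, B5–B6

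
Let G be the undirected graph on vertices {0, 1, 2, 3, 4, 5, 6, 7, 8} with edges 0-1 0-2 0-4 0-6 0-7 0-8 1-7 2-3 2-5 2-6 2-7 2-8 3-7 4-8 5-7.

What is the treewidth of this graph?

2

A width-2 tree decomposition is:
Bags: B1 = {0, 2, 8}  B2 = {0, 2, 7}  B3 = {2, 3, 7}  B4 = {0, 2, 6}  B5 = {2, 5, 7}  B6 = {0, 4, 8}  B7 = {0, 1, 7}
Tree: B1–B2, B2–B3, B1–B4, B2–B5, B1–B6, B2–B7
Every bag has size at most 3, so the width is 3 − 1 = 2 and tw(G) ≤ 2. For the lower bound, the 3 vertices {0, 1, 7} are pairwise adjacent, and any tree decomposition puts a clique entirely inside one bag — forcing width ≥ 2. Combining the bounds, tw(G) = 2.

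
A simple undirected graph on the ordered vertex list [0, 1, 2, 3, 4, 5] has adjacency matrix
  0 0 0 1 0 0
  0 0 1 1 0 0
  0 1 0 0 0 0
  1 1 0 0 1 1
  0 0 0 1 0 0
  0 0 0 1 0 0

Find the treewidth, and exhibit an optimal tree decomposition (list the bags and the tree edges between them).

The largest bag has 2 vertices, giving width 1; this decomposition certifies tw(G) ≤ 1. G has an edge, so its treewidth is at least 1. Therefore the treewidth is 1.

Treewidth 1.
Bags: B1 = {1, 2}  B2 = {1, 3}  B3 = {3, 5}  B4 = {3, 4}  B5 = {0, 3}
Tree: B1–B2, B2–B3, B2–B4, B4–B5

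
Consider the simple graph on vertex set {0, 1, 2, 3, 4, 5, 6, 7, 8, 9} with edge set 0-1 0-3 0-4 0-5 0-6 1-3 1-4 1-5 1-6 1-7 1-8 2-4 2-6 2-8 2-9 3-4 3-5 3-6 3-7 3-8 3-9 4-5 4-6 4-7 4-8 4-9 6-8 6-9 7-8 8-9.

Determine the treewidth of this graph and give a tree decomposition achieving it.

Treewidth 4.
Bags: B1 = {1, 3, 4, 6, 8}  B2 = {3, 4, 6, 8, 9}  B3 = {2, 4, 6, 8, 9}  B4 = {0, 1, 3, 4, 6}  B5 = {0, 1, 3, 4, 5}  B6 = {1, 3, 4, 7, 8}
Tree: B1–B2, B2–B3, B1–B4, B4–B5, B1–B6

Each bag holds 5 vertices, so the decomposition has width 4, which upper-bounds the treewidth. Conversely, {2, 4, 6, 8, 9} is a clique of size 5, and the vertices of any clique must share a bag in every tree decomposition; so some bag has ≥ 5 vertices and tw(G) ≥ 4. Therefore the treewidth is 4.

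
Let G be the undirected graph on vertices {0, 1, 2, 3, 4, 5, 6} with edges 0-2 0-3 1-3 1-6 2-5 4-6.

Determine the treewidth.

A width-1 tree decomposition is:
Bags: B1 = {4, 6}  B2 = {1, 6}  B3 = {1, 3}  B4 = {0, 3}  B5 = {0, 2}  B6 = {2, 5}
Tree: B1–B2, B2–B3, B3–B4, B4–B5, B5–B6
Every bag has size at most 2, so the width is 2 − 1 = 1 and tw(G) ≤ 1. Any graph with an edge has treewidth ≥ 1, and G has the edge 4–6. Therefore the treewidth is 1.

1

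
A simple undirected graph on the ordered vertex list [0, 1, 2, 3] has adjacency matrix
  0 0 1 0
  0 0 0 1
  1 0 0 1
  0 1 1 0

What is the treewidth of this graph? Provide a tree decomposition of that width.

Treewidth 1.
One optimal decomposition is:
Bags: B1 = {0, 2}  B2 = {2, 3}  B3 = {1, 3}
Tree: B1–B2, B2–B3

Each bag holds 2 vertices, so the decomposition has width 1, which upper-bounds the treewidth. Any graph with an edge has treewidth ≥ 1, and G has the edge 0–2. The upper and lower bounds meet at 1, so that is the treewidth.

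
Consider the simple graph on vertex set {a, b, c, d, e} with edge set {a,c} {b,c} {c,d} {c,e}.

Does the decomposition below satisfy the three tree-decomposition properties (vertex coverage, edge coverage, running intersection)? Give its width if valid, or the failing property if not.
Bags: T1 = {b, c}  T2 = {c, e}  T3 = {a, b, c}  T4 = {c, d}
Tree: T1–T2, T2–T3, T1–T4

No — bags containing vertex b are not connected in the tree.

A tree decomposition must satisfy three properties: every vertex lies in some bag; for every edge, both endpoints lie together in some bag; and for every vertex, the bags containing it form a connected subtree. Here bags containing vertex b are not connected in the tree, so the decomposition is invalid.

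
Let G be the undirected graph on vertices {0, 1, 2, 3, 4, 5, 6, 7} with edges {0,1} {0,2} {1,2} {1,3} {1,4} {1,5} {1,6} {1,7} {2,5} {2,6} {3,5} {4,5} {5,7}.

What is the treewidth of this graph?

2

A width-2 tree decomposition is:
Bags: B1 = {1, 2, 5}  B2 = {1, 5, 7}  B3 = {0, 1, 2}  B4 = {1, 4, 5}  B5 = {1, 2, 6}  B6 = {1, 3, 5}
Tree: B1–B2, B1–B3, B1–B4, B3–B5, B2–B6
Each bag holds 3 vertices, so the decomposition has width 2, which upper-bounds the treewidth. On the other hand G contains the 3-clique {0, 1, 2}. A clique must lie in a single bag of any decomposition, so no decomposition can have width below 2. The upper and lower bounds meet at 2, so that is the treewidth.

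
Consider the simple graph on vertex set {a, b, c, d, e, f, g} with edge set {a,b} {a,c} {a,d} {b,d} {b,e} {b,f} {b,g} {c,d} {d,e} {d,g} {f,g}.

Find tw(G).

2

A width-2 tree decomposition is:
Bags: B1 = {a, b, d}  B2 = {a, c, d}  B3 = {b, d, e}  B4 = {b, d, g}  B5 = {b, f, g}
Tree: B1–B2, B1–B3, B1–B4, B4–B5
The largest bag has 3 vertices, giving width 2; this decomposition certifies tw(G) ≤ 2. Conversely, {a, c, d} is a clique of size 3, and the vertices of any clique must share a bag in every tree decomposition; so some bag has ≥ 3 vertices and tw(G) ≥ 2. The upper and lower bounds meet at 2, so that is the treewidth.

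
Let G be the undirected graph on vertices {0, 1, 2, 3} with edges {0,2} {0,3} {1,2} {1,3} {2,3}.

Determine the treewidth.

2

A width-2 tree decomposition is:
Bags: B1 = {1, 2, 3}  B2 = {0, 2, 3}
Tree: B1–B2
Each bag holds 3 vertices, so the decomposition has width 2, which upper-bounds the treewidth. On the other hand G contains the 3-clique {0, 2, 3}. A clique must lie in a single bag of any decomposition, so no decomposition can have width below 2. The upper and lower bounds meet at 2, so that is the treewidth.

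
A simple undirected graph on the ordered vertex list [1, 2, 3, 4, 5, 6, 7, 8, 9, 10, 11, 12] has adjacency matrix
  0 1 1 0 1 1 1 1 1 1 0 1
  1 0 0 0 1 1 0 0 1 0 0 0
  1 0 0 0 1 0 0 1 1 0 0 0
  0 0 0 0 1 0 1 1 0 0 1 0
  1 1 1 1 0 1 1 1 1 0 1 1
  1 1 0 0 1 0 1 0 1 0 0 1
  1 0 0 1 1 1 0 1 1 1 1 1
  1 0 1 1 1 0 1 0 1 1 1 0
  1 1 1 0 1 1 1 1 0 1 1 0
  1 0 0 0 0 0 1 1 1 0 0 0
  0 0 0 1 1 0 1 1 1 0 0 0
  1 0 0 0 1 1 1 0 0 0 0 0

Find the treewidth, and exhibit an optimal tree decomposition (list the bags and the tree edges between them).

Each bag holds 5 vertices, so the decomposition has width 4, which upper-bounds the treewidth. Conversely, {1, 7, 8, 9, 10} is a clique of size 5, and the vertices of any clique must share a bag in every tree decomposition; so some bag has ≥ 5 vertices and tw(G) ≥ 4. Therefore the treewidth is 4.

Treewidth 4.
One such decomposition:
Bags: B1 = {1, 7, 8, 9, 10}  B2 = {1, 5, 7, 8, 9}  B3 = {5, 7, 8, 9, 11}  B4 = {4, 5, 7, 8, 11}  B5 = {1, 5, 6, 7, 9}  B6 = {1, 3, 5, 8, 9}  B7 = {1, 5, 6, 7, 12}  B8 = {1, 2, 5, 6, 9}
Tree: B1–B2, B2–B3, B3–B4, B2–B5, B2–B6, B5–B7, B5–B8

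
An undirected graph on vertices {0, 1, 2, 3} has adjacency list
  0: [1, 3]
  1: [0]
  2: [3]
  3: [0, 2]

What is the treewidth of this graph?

1

A width-1 tree decomposition is:
Bags: B1 = {2, 3}  B2 = {0, 3}  B3 = {0, 1}
Tree: B1–B2, B2–B3
The largest bag has 2 vertices, giving width 1; this decomposition certifies tw(G) ≤ 1. G has an edge, so its treewidth is at least 1. Hence tw(G) = 1 exactly.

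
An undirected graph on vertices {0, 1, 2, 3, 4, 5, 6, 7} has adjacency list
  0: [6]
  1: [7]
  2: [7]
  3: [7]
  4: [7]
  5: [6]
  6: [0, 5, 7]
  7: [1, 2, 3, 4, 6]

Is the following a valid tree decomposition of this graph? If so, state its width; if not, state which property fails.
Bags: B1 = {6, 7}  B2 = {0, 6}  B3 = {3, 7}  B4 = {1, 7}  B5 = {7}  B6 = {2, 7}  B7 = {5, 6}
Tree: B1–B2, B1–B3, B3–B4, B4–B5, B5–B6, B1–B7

A tree decomposition must satisfy three properties: every vertex lies in some bag; for every edge, both endpoints lie together in some bag; and for every vertex, the bags containing it form a connected subtree. Here vertex 4 appears in no bag, so the decomposition is invalid.

No — vertex 4 appears in no bag.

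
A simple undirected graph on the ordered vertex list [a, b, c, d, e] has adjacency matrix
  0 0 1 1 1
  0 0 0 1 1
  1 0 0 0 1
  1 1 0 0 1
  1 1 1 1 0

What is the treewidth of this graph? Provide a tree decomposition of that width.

Treewidth 2.
Bags: B1 = {a, d, e}  B2 = {a, c, e}  B3 = {b, d, e}
Tree: B1–B2, B1–B3

Each bag holds 3 vertices, so the decomposition has width 2, which upper-bounds the treewidth. On the other hand G contains the 3-clique {a, d, e}. A clique must lie in a single bag of any decomposition, so no decomposition can have width below 2. Therefore the treewidth is 2.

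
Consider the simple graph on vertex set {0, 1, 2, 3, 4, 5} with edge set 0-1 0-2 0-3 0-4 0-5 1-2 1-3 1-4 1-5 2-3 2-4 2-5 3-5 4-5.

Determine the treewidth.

A width-4 tree decomposition is:
Bags: B1 = {0, 1, 2, 3, 5}  B2 = {0, 1, 2, 4, 5}
Tree: B1–B2
Every bag has size at most 5, so the width is 5 − 1 = 4 and tw(G) ≤ 4. For the lower bound, the 5 vertices {0, 1, 2, 3, 5} are pairwise adjacent, and any tree decomposition puts a clique entirely inside one bag — forcing width ≥ 4. Hence tw(G) = 4 exactly.

4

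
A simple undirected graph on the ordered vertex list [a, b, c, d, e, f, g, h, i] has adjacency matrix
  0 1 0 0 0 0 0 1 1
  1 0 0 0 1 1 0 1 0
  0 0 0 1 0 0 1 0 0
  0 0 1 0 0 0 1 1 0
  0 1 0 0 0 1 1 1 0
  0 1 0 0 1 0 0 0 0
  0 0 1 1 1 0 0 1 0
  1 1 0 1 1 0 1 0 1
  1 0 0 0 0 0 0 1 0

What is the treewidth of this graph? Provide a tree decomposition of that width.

Treewidth 2.
One such decomposition:
Bags: B1 = {b, e, h}  B2 = {e, g, h}  B3 = {d, g, h}  B4 = {a, b, h}  B5 = {a, h, i}  B6 = {c, d, g}  B7 = {b, e, f}
Tree: B1–B2, B2–B3, B1–B4, B4–B5, B3–B6, B1–B7

Every bag has size at most 3, so the width is 3 − 1 = 2 and tw(G) ≤ 2. Conversely, {d, g, h} is a clique of size 3, and the vertices of any clique must share a bag in every tree decomposition; so some bag has ≥ 3 vertices and tw(G) ≥ 2. Combining the bounds, tw(G) = 2.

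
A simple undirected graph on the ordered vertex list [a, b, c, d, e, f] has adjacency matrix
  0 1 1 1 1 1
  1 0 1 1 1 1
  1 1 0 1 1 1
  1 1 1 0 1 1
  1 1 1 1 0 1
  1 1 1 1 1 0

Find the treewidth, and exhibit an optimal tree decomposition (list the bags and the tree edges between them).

With just one bag of size 6, the width is 6 − 1 = 5, so tw(G) ≤ 5. Conversely, {a, b, c, d, e, f} is a clique of size 6, and the vertices of any clique must share a bag in every tree decomposition; so some bag has ≥ 6 vertices and tw(G) ≥ 5. The upper and lower bounds meet at 5, so that is the treewidth.

Treewidth 5.
One such decomposition:
Bags: B1 = {a, b, c, d, e, f}
Tree: (single bag)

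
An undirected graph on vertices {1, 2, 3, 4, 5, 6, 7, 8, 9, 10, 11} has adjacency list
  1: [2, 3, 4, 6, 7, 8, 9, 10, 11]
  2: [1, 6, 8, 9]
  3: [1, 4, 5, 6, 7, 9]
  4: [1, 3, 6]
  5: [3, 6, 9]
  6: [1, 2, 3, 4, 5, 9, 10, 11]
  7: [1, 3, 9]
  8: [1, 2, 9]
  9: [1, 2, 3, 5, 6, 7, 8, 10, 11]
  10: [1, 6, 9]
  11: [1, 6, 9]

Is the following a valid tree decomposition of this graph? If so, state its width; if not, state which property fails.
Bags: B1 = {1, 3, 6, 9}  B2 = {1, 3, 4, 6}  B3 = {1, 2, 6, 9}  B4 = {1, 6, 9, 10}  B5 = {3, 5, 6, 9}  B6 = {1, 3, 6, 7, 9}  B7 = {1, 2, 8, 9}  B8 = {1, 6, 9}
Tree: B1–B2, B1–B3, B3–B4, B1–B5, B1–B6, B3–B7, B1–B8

No — vertex 11 appears in no bag.

A tree decomposition must satisfy three properties: every vertex lies in some bag; for every edge, both endpoints lie together in some bag; and for every vertex, the bags containing it form a connected subtree. Here vertex 11 appears in no bag, so the decomposition is invalid.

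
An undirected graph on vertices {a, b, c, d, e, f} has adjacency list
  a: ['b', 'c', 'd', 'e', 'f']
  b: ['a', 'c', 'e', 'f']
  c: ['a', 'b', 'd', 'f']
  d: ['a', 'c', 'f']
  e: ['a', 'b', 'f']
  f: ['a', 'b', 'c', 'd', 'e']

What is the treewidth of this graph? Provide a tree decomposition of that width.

Treewidth 3.
Bags: B1 = {a, b, e, f}  B2 = {a, b, c, f}  B3 = {a, c, d, f}
Tree: B1–B2, B2–B3

The largest bag has 4 vertices, giving width 3; this decomposition certifies tw(G) ≤ 3. Conversely, {a, b, e, f} is a clique of size 4, and the vertices of any clique must share a bag in every tree decomposition; so some bag has ≥ 4 vertices and tw(G) ≥ 3. Therefore the treewidth is 3.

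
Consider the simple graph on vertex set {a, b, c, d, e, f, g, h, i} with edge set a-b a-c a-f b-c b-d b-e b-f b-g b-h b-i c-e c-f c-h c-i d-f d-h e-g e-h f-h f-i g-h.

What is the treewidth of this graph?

A width-3 tree decomposition is:
Bags: B1 = {a, b, c, f}  B2 = {b, c, f, h}  B3 = {b, c, e, h}  B4 = {b, d, f, h}  B5 = {b, e, g, h}  B6 = {b, c, f, i}
Tree: B1–B2, B2–B3, B2–B4, B3–B5, B2–B6
Every bag has size at most 4, so the width is 4 − 1 = 3 and tw(G) ≤ 3. Conversely, {b, e, g, h} is a clique of size 4, and the vertices of any clique must share a bag in every tree decomposition; so some bag has ≥ 4 vertices and tw(G) ≥ 3. Combining the bounds, tw(G) = 3.

3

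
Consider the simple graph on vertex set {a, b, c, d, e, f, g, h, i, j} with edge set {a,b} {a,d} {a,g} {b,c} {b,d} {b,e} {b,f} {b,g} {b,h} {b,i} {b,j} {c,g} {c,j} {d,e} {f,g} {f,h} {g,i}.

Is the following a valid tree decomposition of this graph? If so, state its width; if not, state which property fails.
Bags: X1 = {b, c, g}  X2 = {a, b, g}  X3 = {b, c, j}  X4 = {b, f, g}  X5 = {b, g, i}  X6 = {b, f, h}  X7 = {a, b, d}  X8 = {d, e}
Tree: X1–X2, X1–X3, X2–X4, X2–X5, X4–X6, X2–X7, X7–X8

A tree decomposition must satisfy three properties: every vertex lies in some bag; for every edge, both endpoints lie together in some bag; and for every vertex, the bags containing it form a connected subtree. Here edge (b,e) lies in no bag, so the decomposition is invalid.

No — edge (b,e) lies in no bag.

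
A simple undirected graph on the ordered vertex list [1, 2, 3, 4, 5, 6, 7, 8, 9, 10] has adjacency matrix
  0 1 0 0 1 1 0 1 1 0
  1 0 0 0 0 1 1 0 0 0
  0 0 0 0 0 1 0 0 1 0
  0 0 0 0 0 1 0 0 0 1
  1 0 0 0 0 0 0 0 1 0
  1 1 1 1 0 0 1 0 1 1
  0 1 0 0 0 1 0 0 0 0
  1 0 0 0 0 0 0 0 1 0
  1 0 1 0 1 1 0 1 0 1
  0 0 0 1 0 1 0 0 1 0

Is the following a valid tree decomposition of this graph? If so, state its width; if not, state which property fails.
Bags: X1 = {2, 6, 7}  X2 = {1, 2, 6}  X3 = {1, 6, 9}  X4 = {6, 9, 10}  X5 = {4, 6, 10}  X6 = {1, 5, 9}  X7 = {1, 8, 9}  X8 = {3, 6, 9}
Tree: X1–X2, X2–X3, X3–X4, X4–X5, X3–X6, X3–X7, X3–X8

Checking the three conditions: (i) the bags cover all of {1, 2, 3, 4, 5, 6, 7, 8, 9, 10}; (ii) for each edge, some bag contains both endpoints; (iii) the bags containing any fixed vertex form a subtree. All hold, so the decomposition is valid with width 3 − 1 = 2.

Yes; width 2.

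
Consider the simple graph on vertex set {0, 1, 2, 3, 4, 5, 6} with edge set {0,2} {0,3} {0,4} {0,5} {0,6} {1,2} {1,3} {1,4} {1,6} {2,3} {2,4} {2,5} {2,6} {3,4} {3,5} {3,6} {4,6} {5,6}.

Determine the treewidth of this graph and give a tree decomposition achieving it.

The largest bag has 5 vertices, giving width 4; this decomposition certifies tw(G) ≤ 4. Conversely, {0, 2, 3, 4, 6} is a clique of size 5, and the vertices of any clique must share a bag in every tree decomposition; so some bag has ≥ 5 vertices and tw(G) ≥ 4. Combining the bounds, tw(G) = 4.

Treewidth 4.
Bags: B1 = {0, 2, 3, 4, 6}  B2 = {1, 2, 3, 4, 6}  B3 = {0, 2, 3, 5, 6}
Tree: B1–B2, B1–B3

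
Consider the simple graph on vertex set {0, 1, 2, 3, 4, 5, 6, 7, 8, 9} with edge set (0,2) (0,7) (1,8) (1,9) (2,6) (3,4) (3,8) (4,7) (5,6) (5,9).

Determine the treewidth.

A width-2 tree decomposition is:
Bags: B1 = {1, 3, 8}  B2 = {1, 3, 9}  B3 = {3, 5, 9}  B4 = {3, 5, 6}  B5 = {2, 3, 6}  B6 = {0, 2, 3}  B7 = {0, 3, 7}  B8 = {3, 4, 7}
Tree: B1–B2, B2–B3, B3–B4, B4–B5, B5–B6, B6–B7, B7–B8
Every bag has size at most 3, so the width is 3 − 1 = 2 and tw(G) ≤ 2. The edges 3–8–1–9–5–6–2–0–7–4–3 form a cycle, so G is not a tree and its treewidth is at least 2. Therefore the treewidth is 2.

2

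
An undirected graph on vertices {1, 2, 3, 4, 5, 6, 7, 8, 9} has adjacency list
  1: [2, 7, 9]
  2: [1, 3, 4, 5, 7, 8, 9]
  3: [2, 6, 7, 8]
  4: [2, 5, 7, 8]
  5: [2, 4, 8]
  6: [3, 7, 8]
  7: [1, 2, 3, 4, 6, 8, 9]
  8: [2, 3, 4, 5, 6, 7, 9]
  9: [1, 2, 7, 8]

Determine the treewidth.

3

A width-3 tree decomposition is:
Bags: B1 = {2, 4, 7, 8}  B2 = {2, 4, 5, 8}  B3 = {2, 3, 7, 8}  B4 = {3, 6, 7, 8}  B5 = {2, 7, 8, 9}  B6 = {1, 2, 7, 9}
Tree: B1–B2, B1–B3, B3–B4, B3–B5, B5–B6
Every bag has size at most 4, so the width is 4 − 1 = 3 and tw(G) ≤ 3. Conversely, {2, 4, 5, 8} is a clique of size 4, and the vertices of any clique must share a bag in every tree decomposition; so some bag has ≥ 4 vertices and tw(G) ≥ 3. Therefore the treewidth is 3.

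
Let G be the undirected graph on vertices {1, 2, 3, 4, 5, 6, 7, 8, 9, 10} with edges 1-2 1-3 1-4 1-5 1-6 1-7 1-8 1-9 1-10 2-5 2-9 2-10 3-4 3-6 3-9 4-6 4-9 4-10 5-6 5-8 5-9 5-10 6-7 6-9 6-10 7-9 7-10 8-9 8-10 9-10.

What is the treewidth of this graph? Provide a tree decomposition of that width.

The largest bag has 5 vertices, giving width 4; this decomposition certifies tw(G) ≤ 4. Conversely, {1, 4, 6, 9, 10} is a clique of size 5, and the vertices of any clique must share a bag in every tree decomposition; so some bag has ≥ 5 vertices and tw(G) ≥ 4. Combining the bounds, tw(G) = 4.

Treewidth 4.
Bags: B1 = {1, 5, 6, 9, 10}  B2 = {1, 6, 7, 9, 10}  B3 = {1, 4, 6, 9, 10}  B4 = {1, 5, 8, 9, 10}  B5 = {1, 2, 5, 9, 10}  B6 = {1, 3, 4, 6, 9}
Tree: B1–B2, B1–B3, B1–B4, B4–B5, B3–B6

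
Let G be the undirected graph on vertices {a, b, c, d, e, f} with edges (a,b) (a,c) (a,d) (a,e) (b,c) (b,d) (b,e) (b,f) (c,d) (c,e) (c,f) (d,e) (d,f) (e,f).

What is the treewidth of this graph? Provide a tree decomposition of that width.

Each bag holds 5 vertices, so the decomposition has width 4, which upper-bounds the treewidth. Conversely, {b, c, d, e, f} is a clique of size 5, and the vertices of any clique must share a bag in every tree decomposition; so some bag has ≥ 5 vertices and tw(G) ≥ 4. The upper and lower bounds meet at 4, so that is the treewidth.

Treewidth 4.
One optimal decomposition is:
Bags: B1 = {a, b, c, d, e}  B2 = {b, c, d, e, f}
Tree: B1–B2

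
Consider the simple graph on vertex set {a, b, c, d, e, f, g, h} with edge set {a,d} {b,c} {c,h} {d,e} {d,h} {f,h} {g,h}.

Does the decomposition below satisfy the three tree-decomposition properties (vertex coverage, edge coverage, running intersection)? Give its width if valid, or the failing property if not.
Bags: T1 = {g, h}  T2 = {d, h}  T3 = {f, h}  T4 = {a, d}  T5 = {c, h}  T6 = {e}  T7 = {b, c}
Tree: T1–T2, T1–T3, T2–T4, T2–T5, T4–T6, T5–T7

A tree decomposition must satisfy three properties: every vertex lies in some bag; for every edge, both endpoints lie together in some bag; and for every vertex, the bags containing it form a connected subtree. Here edge (d,e) lies in no bag, so the decomposition is invalid.

No — edge (d,e) lies in no bag.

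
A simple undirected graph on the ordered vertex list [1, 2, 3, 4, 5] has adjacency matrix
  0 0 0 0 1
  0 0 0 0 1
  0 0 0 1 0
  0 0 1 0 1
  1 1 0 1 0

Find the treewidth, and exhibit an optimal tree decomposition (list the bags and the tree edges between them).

Every bag has size at most 2, so the width is 2 − 1 = 1 and tw(G) ≤ 1. Since G has at least one edge (e.g. 5–4), it is not an edgeless graph, so tw(G) ≥ 1. Combining the bounds, tw(G) = 1.

Treewidth 1.
Bags: B1 = {4, 5}  B2 = {1, 5}  B3 = {3, 4}  B4 = {2, 5}
Tree: B1–B2, B1–B3, B2–B4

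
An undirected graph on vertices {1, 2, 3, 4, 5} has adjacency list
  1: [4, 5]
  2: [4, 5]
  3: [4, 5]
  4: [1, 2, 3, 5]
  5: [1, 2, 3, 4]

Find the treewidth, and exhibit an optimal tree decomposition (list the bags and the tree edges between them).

Treewidth 2.
One such decomposition:
Bags: B1 = {1, 4, 5}  B2 = {2, 4, 5}  B3 = {3, 4, 5}
Tree: B1–B2, B1–B3

Each bag holds 3 vertices, so the decomposition has width 2, which upper-bounds the treewidth. On the other hand G contains the 3-clique {1, 4, 5}. A clique must lie in a single bag of any decomposition, so no decomposition can have width below 2. Hence tw(G) = 2 exactly.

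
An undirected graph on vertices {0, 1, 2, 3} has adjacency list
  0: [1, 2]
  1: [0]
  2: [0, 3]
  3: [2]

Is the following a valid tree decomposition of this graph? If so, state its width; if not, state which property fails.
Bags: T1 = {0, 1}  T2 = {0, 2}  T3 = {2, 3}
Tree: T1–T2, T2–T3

Yes; width 1.

Vertex coverage: the bags together contain {0, 1, 2, 3}, the full vertex set. Edge coverage: each edge of G has both endpoints in at least one bag. Running intersection: for every vertex, the bags containing it form a connected subtree. All three properties hold, so this is a valid tree decomposition of width max|bag| − 1 = 1, and hence tw(G) ≤ 1.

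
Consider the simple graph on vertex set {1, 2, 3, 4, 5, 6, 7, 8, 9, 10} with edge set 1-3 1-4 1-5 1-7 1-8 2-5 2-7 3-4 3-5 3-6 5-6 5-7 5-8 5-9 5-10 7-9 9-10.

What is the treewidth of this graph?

A width-2 tree decomposition is:
Bags: B1 = {1, 3, 5}  B2 = {3, 5, 6}  B3 = {1, 5, 7}  B4 = {5, 7, 9}  B5 = {1, 3, 4}  B6 = {5, 9, 10}  B7 = {1, 5, 8}  B8 = {2, 5, 7}
Tree: B1–B2, B1–B3, B3–B4, B1–B5, B4–B6, B3–B7, B3–B8
Each bag holds 3 vertices, so the decomposition has width 2, which upper-bounds the treewidth. On the other hand G contains the 3-clique {1, 3, 4}. A clique must lie in a single bag of any decomposition, so no decomposition can have width below 2. Therefore the treewidth is 2.

2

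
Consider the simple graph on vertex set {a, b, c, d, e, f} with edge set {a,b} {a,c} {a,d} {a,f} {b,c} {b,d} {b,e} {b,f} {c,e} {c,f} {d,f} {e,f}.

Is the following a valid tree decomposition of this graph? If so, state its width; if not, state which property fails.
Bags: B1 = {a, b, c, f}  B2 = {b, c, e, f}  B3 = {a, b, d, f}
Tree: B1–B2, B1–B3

Vertex coverage: the bags together contain {a, b, c, d, e, f}, the full vertex set. Edge coverage: each edge of G has both endpoints in at least one bag. Running intersection: for every vertex, the bags containing it form a connected subtree. All three properties hold, so this is a valid tree decomposition of width max|bag| − 1 = 3, and hence tw(G) ≤ 3.

Yes; width 3.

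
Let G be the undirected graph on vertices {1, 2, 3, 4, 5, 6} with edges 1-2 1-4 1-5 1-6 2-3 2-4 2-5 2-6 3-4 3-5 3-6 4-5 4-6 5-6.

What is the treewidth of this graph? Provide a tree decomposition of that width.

Treewidth 4.
One such decomposition:
Bags: B1 = {2, 3, 4, 5, 6}  B2 = {1, 2, 4, 5, 6}
Tree: B1–B2

Every bag has size at most 5, so the width is 5 − 1 = 4 and tw(G) ≤ 4. For the lower bound, the 5 vertices {1, 2, 4, 5, 6} are pairwise adjacent, and any tree decomposition puts a clique entirely inside one bag — forcing width ≥ 4. Therefore the treewidth is 4.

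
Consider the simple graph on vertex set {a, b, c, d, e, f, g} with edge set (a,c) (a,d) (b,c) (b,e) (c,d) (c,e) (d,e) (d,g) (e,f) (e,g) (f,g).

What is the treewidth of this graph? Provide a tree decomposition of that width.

Treewidth 2.
One optimal decomposition is:
Bags: B1 = {b, c, e}  B2 = {c, d, e}  B3 = {d, e, g}  B4 = {a, c, d}  B5 = {e, f, g}
Tree: B1–B2, B2–B3, B2–B4, B3–B5

Each bag holds 3 vertices, so the decomposition has width 2, which upper-bounds the treewidth. On the other hand G contains the 3-clique {d, e, g}. A clique must lie in a single bag of any decomposition, so no decomposition can have width below 2. Therefore the treewidth is 2.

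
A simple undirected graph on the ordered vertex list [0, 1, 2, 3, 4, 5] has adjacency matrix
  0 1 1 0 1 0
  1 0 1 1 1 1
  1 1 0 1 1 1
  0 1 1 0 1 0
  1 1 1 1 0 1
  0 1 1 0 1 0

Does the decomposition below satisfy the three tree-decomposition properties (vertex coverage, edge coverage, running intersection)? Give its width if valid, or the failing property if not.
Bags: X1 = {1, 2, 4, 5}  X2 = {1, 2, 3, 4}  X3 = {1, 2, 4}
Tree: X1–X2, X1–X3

No — vertex 0 appears in no bag.

A tree decomposition must satisfy three properties: every vertex lies in some bag; for every edge, both endpoints lie together in some bag; and for every vertex, the bags containing it form a connected subtree. Here vertex 0 appears in no bag, so the decomposition is invalid.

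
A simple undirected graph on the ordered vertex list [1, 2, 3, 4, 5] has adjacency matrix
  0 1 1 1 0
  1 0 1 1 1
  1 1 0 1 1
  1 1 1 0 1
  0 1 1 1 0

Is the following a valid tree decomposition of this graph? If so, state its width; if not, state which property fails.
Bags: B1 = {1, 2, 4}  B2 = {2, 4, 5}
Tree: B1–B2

A tree decomposition must satisfy three properties: every vertex lies in some bag; for every edge, both endpoints lie together in some bag; and for every vertex, the bags containing it form a connected subtree. Here vertex 3 appears in no bag, so the decomposition is invalid.

No — vertex 3 appears in no bag.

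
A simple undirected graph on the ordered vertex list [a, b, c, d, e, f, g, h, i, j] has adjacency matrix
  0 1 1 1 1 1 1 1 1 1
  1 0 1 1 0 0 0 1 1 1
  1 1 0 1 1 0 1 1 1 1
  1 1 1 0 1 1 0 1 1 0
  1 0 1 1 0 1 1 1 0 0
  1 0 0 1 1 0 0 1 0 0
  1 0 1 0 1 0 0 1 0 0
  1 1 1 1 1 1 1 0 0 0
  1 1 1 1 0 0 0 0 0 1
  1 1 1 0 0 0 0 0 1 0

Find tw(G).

4

A width-4 tree decomposition is:
Bags: B1 = {a, c, d, e, h}  B2 = {a, b, c, d, h}  B3 = {a, d, e, f, h}  B4 = {a, c, e, g, h}  B5 = {a, b, c, d, i}  B6 = {a, b, c, i, j}
Tree: B1–B2, B1–B3, B1–B4, B2–B5, B5–B6
Every bag has size at most 5, so the width is 5 − 1 = 4 and tw(G) ≤ 4. For the lower bound, the 5 vertices {a, c, d, e, h} are pairwise adjacent, and any tree decomposition puts a clique entirely inside one bag — forcing width ≥ 4. The upper and lower bounds meet at 4, so that is the treewidth.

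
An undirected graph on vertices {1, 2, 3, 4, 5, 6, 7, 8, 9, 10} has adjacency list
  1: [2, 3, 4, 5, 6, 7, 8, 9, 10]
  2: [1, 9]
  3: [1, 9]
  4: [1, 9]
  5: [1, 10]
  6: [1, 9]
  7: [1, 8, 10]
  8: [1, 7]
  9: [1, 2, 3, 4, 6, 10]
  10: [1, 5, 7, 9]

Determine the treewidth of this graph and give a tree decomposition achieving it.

Treewidth 2.
One such decomposition:
Bags: B1 = {1, 9, 10}  B2 = {1, 2, 9}  B3 = {1, 7, 10}  B4 = {1, 5, 10}  B5 = {1, 3, 9}  B6 = {1, 7, 8}  B7 = {1, 6, 9}  B8 = {1, 4, 9}
Tree: B1–B2, B1–B3, B1–B4, B1–B5, B3–B6, B1–B7, B7–B8

Each bag holds 3 vertices, so the decomposition has width 2, which upper-bounds the treewidth. On the other hand G contains the 3-clique {1, 7, 8}. A clique must lie in a single bag of any decomposition, so no decomposition can have width below 2. Combining the bounds, tw(G) = 2.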